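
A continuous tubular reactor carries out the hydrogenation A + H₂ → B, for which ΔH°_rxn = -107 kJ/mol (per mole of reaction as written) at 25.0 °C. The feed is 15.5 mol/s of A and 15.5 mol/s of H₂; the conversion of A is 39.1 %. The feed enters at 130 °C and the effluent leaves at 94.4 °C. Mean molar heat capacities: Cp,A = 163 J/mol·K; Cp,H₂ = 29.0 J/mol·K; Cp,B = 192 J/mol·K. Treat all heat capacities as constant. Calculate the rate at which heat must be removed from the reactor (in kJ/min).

Q_out = 45300 kJ/min

Extent of reaction ξ = 0.391 × 15.5 = 6.0605 mol/s
Reaction term: ξ·ΔH°_rxn = 6.0605 × -107 = -648.47 kJ/s
Sensible, feed 130→25 °C: -312.48 kJ/s
Outlet flows (mol/s): A 9.4395, H₂ 9.4395, B 6.0605
Sensible, products 25→94.4 °C: 206.53 kJ/s
Q = ΔH = -754.42 kJ/s = -754.42 kW
Heat removed = 45265 kJ/min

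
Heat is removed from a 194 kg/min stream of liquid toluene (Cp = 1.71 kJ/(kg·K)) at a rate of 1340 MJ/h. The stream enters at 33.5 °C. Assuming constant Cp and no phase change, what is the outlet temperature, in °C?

T_out = -33.8 °C

Q = 1340 MJ/h = 22333 kJ/min
ΔT = Q/(ṁ·Cp) = 22333/(194×1.71) = 67.322 K
T_out = 33.5 − 67.322 = -33.822 °C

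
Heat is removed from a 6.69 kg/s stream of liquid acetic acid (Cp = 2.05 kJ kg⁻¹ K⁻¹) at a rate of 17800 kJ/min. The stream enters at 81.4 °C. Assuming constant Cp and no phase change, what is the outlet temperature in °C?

Q = 17800 kJ/min = 296.67 kJ/s
ΔT = Q/(ṁ·Cp) = 296.67/(6.69×2.05) = 21.632 K
T_out = 81.4 − 21.632 = 59.768 °C

T_out = 59.8 °C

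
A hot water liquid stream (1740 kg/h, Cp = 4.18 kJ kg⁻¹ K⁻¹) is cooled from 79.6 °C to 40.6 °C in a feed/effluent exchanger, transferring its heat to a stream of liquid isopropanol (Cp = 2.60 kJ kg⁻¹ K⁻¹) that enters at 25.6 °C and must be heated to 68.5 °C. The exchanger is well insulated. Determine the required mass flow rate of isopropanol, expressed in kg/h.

Heat released by hot stream: Q = 1740 × 4.18 × (79.6 − 40.6) = 283650 kJ/h
Energy balance on cold side (adiabatic exchanger): Q = ṁ_c·Cp_c·(T_c,out − T_c,in)
ṁ_c = 283650 / [2.60 × (68.5 − 25.6)] = 2543.1 kg/h

ṁ_c = 2540 kg/h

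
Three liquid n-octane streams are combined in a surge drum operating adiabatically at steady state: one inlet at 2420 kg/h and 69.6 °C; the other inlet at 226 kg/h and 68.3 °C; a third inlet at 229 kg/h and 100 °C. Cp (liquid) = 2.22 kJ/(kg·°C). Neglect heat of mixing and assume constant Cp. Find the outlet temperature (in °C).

T_out = 71.9 °C

No heat crosses the boundary, so H_out = H_in.
T_out = Σ ṁᵢCp,ᵢTᵢ / Σ ṁᵢCp,ᵢ
      = 459020 / 6382.5 = 71.919 °C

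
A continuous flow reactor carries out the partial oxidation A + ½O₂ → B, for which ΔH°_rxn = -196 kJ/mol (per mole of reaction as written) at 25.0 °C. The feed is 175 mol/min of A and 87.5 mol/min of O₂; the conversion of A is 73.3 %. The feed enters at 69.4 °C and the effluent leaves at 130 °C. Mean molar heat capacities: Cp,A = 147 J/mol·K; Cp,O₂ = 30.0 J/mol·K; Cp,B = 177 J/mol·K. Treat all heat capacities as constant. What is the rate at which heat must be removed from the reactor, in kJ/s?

Extent of reaction ξ = 0.733 × 175 = 128.28 mol/min
Reaction term: ξ·ΔH°_rxn = 128.28 × -196 = -25142 kJ/min
Sensible, feed 69.4→25 °C: -1258.7 kJ/min
Outlet flows (mol/min): A 46.725, O₂ 23.362, B 128.28
Sensible, products 25→130 °C: 3178.8 kJ/min
Q = ΔH = -23222 kJ/min = -387.03 kW
Heat removed = 387.03 kJ/s

Q_out = 387 kJ/s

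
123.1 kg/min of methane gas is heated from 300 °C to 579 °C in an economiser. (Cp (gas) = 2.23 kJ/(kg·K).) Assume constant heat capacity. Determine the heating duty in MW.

Q = ṁ·Cp·ΔT = 123.1 × 2.23 × (579 − 300) = 76589 kJ/min
Converting: 76589 / 60 s = 1276.5 kW
Heating duty = 1.2765 MW

Q = 1.28 MW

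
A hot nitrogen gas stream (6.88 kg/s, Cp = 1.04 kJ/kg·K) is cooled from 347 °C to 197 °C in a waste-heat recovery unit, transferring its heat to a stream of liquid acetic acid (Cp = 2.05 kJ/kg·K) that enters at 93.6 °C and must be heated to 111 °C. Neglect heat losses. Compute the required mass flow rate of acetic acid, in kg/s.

ṁ_c = 30.1 kg/s

Heat released by hot stream: Q = 6.88 × 1.04 × (347 − 197) = 1073.3 kJ/s
Energy balance on cold side (adiabatic exchanger): Q = ṁ_c·Cp_c·(T_c,out − T_c,in)
ṁ_c = 1073.3 / [2.05 × (111 − 93.6)] = 30.089 kg/s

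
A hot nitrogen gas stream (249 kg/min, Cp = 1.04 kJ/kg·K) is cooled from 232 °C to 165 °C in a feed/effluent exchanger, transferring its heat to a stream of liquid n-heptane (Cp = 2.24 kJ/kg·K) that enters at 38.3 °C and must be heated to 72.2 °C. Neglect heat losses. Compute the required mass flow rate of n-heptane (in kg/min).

ṁ_c = 228 kg/min

Heat released by hot stream: Q = 249 × 1.04 × (232 − 165) = 17350 kJ/min
Energy balance on cold side (adiabatic exchanger): Q = ṁ_c·Cp_c·(T_c,out − T_c,in)
ṁ_c = 17350 / [2.24 × (72.2 − 38.3)] = 228.49 kg/min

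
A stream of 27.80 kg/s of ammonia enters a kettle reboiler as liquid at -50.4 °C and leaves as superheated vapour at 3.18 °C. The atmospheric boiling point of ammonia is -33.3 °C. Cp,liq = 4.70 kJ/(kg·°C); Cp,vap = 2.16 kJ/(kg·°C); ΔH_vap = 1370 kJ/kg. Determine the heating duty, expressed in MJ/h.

Q = 153000 MJ/h

liquid -50.4→-33.3 °C: 80.37 kJ/kg
vaporisation at -33.3 °C: 1370 kJ/kg
vapour -33.3→3.18 °C: 78.797 kJ/kg
Δh = 80.37 + 1370 + 78.797 = 1529.2 kJ/kg
Q = ṁ·Δh = 27.80 kg/s × 1529.2 kJ/kg = 42511 kJ/s
|Q| = 42511 kW = 153040 MJ/h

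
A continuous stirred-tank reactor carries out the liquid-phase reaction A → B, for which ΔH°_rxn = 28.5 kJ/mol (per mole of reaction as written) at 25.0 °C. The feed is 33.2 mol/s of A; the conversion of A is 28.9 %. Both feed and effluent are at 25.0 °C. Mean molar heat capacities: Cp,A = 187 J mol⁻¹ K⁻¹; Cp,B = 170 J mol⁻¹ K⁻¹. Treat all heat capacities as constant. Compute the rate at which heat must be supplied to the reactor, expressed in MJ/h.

Extent of reaction ξ = 0.289 × 33.2 = 9.5948 mol/s
Reaction term: ξ·ΔH°_rxn = 9.5948 × 28.5 = 273.45 kJ/s
Q = ΔH = 273.45 kJ/s = 273.45 kW
Heat supplied = 984.43 MJ/h

Q_in = 984 MJ/h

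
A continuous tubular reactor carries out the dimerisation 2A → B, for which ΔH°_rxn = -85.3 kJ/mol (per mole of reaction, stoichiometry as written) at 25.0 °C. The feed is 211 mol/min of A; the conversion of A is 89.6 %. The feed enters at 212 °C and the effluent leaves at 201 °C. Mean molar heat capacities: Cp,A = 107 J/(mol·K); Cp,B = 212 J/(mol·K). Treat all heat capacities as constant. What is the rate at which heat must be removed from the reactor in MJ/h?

Extent of reaction ξ = 0.896 × 211 / 2 = 94.528 mol/min
Reaction term: ξ·ΔH°_rxn = 94.528 × -85.3 = -8063.2 kJ/min
Sensible, feed 212→25 °C: -4221.9 kJ/min
Outlet flows (mol/min): A 21.944, B 94.528
Sensible, products 25→201 °C: 3940.3 kJ/min
Q = ΔH = -8344.9 kJ/min = -139.08 kW
Heat removed = 500.69 MJ/h

Q_out = 501 MJ/h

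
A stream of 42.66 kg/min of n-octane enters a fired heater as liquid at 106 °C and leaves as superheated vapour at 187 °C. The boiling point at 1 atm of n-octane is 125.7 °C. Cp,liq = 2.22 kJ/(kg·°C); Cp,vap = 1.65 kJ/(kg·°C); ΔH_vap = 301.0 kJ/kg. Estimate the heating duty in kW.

liquid 106→125.7 °C: 43.734 kJ/kg
vaporisation at 125.7 °C: 301 kJ/kg
vapour 125.7→187 °C: 101.14 kJ/kg
Δh = 43.734 + 301 + 101.14 = 445.88 kJ/kg
Q = ṁ·Δh = 42.66 kg/min × 445.88 kJ/kg = 19021 kJ/min
|Q| = 317.02 kW

Q = 317 kW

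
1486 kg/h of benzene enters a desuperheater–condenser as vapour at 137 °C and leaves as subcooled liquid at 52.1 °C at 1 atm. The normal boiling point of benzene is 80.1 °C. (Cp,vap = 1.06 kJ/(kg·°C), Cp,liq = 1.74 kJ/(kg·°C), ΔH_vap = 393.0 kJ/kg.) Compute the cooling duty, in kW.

vapour 137→80.1 °C: -60.314 kJ/kg
condensation at 80.1 °C: -393 kJ/kg
liquid 80.1→52.1 °C: -48.72 kJ/kg
Δh = -60.314 + -393 + -48.72 = -502.03 kJ/kg
Q = ṁ·Δh = 1486 kg/h × -502.03 kJ/kg = -746020 kJ/h
|Q| = 207.23 kW

Q_c = 207 kW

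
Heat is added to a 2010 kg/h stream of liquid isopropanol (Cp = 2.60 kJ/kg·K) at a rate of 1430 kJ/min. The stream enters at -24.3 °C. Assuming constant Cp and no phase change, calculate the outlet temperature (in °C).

T_out = -7.88 °C

Q = 1430 kJ/min = 85800 kJ/h
ΔT = Q/(ṁ·Cp) = 85800/(2010×2.60) = 16.418 K
T_out = -24.3 + 16.418 = -7.8821 °C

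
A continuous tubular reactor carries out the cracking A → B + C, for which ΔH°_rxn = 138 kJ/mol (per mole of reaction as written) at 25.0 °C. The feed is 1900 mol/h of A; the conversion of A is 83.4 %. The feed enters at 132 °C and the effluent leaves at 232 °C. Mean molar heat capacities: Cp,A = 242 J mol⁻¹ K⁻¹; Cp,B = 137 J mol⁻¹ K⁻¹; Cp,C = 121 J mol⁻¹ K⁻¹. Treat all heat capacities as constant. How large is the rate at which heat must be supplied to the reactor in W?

Extent of reaction ξ = 0.834 × 1900 = 1584.6 mol/h
Reaction term: ξ·ΔH°_rxn = 1584.6 × 138 = 218670 kJ/h
Sensible, feed 132→25 °C: -49199 kJ/h
Outlet flows (mol/h): A 315.4, B 1584.6, C 1584.6
Sensible, products 25→232 °C: 100430 kJ/h
Q = ΔH = 269900 kJ/h = 74.973 kW
Heat supplied = 74973 W

Q_in = 75000 W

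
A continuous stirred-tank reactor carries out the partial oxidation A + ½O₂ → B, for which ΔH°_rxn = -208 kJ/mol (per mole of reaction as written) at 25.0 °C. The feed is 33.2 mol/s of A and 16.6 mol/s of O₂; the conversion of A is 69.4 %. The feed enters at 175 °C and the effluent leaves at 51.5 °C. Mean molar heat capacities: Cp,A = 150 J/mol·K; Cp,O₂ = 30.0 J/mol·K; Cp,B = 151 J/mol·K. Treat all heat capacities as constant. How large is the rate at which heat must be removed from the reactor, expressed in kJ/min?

Extent of reaction ξ = 0.694 × 33.2 = 23.041 mol/s
Reaction term: ξ·ΔH°_rxn = 23.041 × -208 = -4792.5 kJ/s
Sensible, feed 175→25 °C: -821.7 kJ/s
Outlet flows (mol/s): A 10.159, O₂ 5.0796, B 23.041
Sensible, products 25→51.5 °C: 136.62 kJ/s
Q = ΔH = -5477.6 kJ/s = -5477.6 kW
Heat removed = 328650 kJ/min

Q_out = 329000 kJ/min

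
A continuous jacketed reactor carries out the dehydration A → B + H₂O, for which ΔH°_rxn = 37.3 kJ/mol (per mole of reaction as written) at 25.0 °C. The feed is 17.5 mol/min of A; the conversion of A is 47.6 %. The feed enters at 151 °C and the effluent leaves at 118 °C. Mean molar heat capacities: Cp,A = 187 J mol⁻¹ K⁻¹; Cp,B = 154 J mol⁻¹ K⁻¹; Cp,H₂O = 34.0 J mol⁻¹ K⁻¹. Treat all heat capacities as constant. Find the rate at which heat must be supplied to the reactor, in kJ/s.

Extent of reaction ξ = 0.476 × 17.5 = 8.33 mol/min
Reaction term: ξ·ΔH°_rxn = 8.33 × 37.3 = 310.71 kJ/min
Sensible, feed 151→25 °C: -412.33 kJ/min
Outlet flows (mol/min): A 9.17, B 8.33, H₂O 8.33
Sensible, products 25→118 °C: 305.12 kJ/min
Q = ΔH = 203.49 kJ/min = 3.3915 kW
Heat supplied = 3.3915 kJ/s

Q_in = 3.39 kJ/s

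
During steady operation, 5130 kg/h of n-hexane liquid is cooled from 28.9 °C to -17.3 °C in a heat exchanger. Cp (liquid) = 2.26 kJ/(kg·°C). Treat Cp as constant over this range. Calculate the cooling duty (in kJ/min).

Q_c = 8930 kJ/min

Q = ṁ·Cp·ΔT = 5130 × 2.26 × (-17.3 − 28.9) = -535630 kJ/h
Converting: 535630 / 3600 s = 148.79 kW
Cooling duty = 8927.2 kJ/min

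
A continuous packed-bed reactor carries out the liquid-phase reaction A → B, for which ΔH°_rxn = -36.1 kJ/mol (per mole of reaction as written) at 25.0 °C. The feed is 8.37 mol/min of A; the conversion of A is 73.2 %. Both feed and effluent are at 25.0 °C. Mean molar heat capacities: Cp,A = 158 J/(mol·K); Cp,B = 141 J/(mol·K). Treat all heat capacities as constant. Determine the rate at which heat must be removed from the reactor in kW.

Q_out = 3.69 kW

Extent of reaction ξ = 0.732 × 8.37 = 6.1268 mol/min
Reaction term: ξ·ΔH°_rxn = 6.1268 × -36.1 = -221.18 kJ/min
Q = ΔH = -221.18 kJ/min = -3.6863 kW
Heat removed = 3.6863 kW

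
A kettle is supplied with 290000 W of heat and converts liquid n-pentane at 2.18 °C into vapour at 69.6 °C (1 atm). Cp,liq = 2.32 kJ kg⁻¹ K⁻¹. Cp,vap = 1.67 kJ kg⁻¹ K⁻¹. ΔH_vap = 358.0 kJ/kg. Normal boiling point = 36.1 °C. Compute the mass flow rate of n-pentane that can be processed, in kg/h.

ṁ = 2120 kg/h

Δh = 2.32×(36.1−2.18) + 358.0 + 1.67×(69.6−36.1) = 492.64 kJ/kg
Q = 290000 W = 290 kJ/s = 1.044e+06 kJ/h
ṁ = Q/Δh = 1.044e+06 / 492.64 = 2119.2 kg/h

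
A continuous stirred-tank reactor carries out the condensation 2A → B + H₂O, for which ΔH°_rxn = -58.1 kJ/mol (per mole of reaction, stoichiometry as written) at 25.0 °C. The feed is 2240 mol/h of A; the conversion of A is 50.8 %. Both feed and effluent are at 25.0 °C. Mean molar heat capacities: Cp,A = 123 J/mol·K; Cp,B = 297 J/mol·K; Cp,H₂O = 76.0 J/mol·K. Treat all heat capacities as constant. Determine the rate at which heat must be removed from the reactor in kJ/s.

Extent of reaction ξ = 0.508 × 2240 / 2 = 568.96 mol/h
Reaction term: ξ·ΔH°_rxn = 568.96 × -58.1 = -33057 kJ/h
Q = ΔH = -33057 kJ/h = -9.1824 kW
Heat removed = 9.1824 kJ/s

Q_out = 9.18 kJ/s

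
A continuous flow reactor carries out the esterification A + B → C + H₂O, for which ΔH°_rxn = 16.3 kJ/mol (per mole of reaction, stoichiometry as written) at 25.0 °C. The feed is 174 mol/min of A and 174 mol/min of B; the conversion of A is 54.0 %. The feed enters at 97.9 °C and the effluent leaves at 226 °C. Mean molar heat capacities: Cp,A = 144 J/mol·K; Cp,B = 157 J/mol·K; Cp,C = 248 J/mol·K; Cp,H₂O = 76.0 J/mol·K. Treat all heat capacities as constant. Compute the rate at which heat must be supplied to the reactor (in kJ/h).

Extent of reaction ξ = 0.540 × 174 = 93.96 mol/min
Reaction term: ξ·ΔH°_rxn = 93.96 × 16.3 = 1531.5 kJ/min
Sensible, feed 97.9→25 °C: -3818.1 kJ/min
Outlet flows (mol/min): A 80.04, B 80.04, C 93.96, H₂O 93.96
Sensible, products 25→226 °C: 10962 kJ/min
Q = ΔH = 8675 kJ/min = 144.58 kW
Heat supplied = 520500 kJ/h

Q_in = 521000 kJ/h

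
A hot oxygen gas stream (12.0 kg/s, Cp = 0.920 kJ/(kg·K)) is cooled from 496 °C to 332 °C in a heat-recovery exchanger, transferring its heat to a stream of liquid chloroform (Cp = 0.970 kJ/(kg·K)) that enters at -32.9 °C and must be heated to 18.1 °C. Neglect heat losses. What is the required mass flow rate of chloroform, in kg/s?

ṁ_c = 36.6 kg/s

Heat released by hot stream: Q = 12.0 × 0.920 × (496 − 332) = 1810.6 kJ/s
Energy balance on cold side (adiabatic exchanger): Q = ṁ_c·Cp_c·(T_c,out − T_c,in)
ṁ_c = 1810.6 / [0.970 × (18.1 − -32.9)] = 36.599 kg/s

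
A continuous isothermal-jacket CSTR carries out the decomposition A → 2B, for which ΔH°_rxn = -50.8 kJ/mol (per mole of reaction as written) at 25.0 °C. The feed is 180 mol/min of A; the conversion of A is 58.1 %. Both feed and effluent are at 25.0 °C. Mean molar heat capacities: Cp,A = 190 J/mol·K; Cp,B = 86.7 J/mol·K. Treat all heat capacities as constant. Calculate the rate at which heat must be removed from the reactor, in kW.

Extent of reaction ξ = 0.581 × 180 = 104.58 mol/min
Reaction term: ξ·ΔH°_rxn = 104.58 × -50.8 = -5312.7 kJ/min
Q = ΔH = -5312.7 kJ/min = -88.544 kW
Heat removed = 88.544 kW

Q_out = 88.5 kW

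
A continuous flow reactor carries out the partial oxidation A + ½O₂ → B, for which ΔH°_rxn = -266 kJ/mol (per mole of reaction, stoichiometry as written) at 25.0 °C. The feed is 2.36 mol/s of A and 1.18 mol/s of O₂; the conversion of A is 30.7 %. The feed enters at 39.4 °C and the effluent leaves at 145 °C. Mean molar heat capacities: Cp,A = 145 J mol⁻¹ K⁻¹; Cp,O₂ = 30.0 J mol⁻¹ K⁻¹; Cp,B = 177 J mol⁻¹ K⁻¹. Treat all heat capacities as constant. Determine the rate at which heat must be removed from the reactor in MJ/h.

Q_out = 545 MJ/h

Extent of reaction ξ = 0.307 × 2.36 = 0.72452 mol/s
Reaction term: ξ·ΔH°_rxn = 0.72452 × -266 = -192.72 kJ/s
Sensible, feed 39.4→25 °C: -5.4374 kJ/s
Outlet flows (mol/s): A 1.6355, O₂ 0.81774, B 0.72452
Sensible, products 25→145 °C: 46.79 kJ/s
Q = ΔH = -151.37 kJ/s = -151.37 kW
Heat removed = 544.93 MJ/h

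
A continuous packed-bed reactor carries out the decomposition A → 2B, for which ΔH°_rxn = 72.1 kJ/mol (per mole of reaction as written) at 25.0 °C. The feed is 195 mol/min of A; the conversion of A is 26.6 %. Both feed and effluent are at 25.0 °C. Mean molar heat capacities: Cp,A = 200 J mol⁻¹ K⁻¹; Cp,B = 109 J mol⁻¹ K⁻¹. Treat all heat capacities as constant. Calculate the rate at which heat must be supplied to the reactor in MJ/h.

Extent of reaction ξ = 0.266 × 195 = 51.87 mol/min
Reaction term: ξ·ΔH°_rxn = 51.87 × 72.1 = 3739.8 kJ/min
Q = ΔH = 3739.8 kJ/min = 62.33 kW
Heat supplied = 224.39 MJ/h

Q_in = 224 MJ/h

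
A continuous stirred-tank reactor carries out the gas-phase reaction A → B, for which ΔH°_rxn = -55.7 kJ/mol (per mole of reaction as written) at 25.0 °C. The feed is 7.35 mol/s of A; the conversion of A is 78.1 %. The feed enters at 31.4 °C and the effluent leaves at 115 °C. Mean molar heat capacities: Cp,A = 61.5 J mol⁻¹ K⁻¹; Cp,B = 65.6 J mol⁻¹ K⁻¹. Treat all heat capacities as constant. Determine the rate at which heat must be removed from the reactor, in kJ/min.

Q_out = 16800 kJ/min

Extent of reaction ξ = 0.781 × 7.35 = 5.7404 mol/s
Reaction term: ξ·ΔH°_rxn = 5.7404 × -55.7 = -319.74 kJ/s
Sensible, feed 31.4→25 °C: -2.893 kJ/s
Outlet flows (mol/s): A 1.6096, B 5.7404
Sensible, products 25→115 °C: 42.8 kJ/s
Q = ΔH = -279.83 kJ/s = -279.83 kW
Heat removed = 16790 kJ/min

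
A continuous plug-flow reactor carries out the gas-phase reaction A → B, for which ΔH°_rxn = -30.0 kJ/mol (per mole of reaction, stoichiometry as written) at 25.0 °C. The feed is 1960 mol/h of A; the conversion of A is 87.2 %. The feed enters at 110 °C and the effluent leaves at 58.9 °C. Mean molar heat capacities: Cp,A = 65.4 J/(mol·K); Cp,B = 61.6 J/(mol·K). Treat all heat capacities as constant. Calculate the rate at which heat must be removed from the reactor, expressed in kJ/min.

Extent of reaction ξ = 0.872 × 1960 = 1709.1 mol/h
Reaction term: ξ·ΔH°_rxn = 1709.1 × -30.0 = -51274 kJ/h
Sensible, feed 110→25 °C: -10896 kJ/h
Outlet flows (mol/h): A 250.88, B 1709.1
Sensible, products 25→58.9 °C: 4125.3 kJ/h
Q = ΔH = -58044 kJ/h = -16.123 kW
Heat removed = 967.4 kJ/min

Q_out = 967 kJ/min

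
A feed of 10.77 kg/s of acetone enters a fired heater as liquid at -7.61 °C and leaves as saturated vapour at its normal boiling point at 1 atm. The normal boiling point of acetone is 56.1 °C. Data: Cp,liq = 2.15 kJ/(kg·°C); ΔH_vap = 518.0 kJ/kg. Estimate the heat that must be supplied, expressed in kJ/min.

Q = 423000 kJ/min

liquid -7.61→56.1 °C: 136.98 kJ/kg
vaporisation at 56.1 °C: 518 kJ/kg
Δh = 136.98 + 518 = 654.98 kJ/kg
Q = ṁ·Δh = 10.77 kg/s × 654.98 kJ/kg = 7054.1 kJ/s
|Q| = 7054.1 kW = 423250 kJ/min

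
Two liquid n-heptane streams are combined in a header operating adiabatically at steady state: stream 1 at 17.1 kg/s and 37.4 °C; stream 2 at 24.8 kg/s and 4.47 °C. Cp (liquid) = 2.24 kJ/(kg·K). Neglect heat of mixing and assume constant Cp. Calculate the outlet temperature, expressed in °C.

T_out = 17.9 °C

Adiabatic, steady state ⇒ Σ ṁᵢCp,ᵢ(T_out − Tᵢ) = 0
T_out = Σ ṁᵢCp,ᵢTᵢ / Σ ṁᵢCp,ᵢ
      = 1680.9 / 93.856 = 17.909 °C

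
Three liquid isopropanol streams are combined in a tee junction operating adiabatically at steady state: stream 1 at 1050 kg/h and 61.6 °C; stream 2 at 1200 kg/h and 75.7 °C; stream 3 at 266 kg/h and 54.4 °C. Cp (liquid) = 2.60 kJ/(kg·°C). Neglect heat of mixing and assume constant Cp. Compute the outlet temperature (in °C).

Adiabatic, steady state ⇒ Σ ṁᵢCp,ᵢ(T_out − Tᵢ) = 0
Σ ṁᵢCp,ᵢTᵢ = 1050×2.60×61.6 + 1200×2.60×75.7 + 266×2.60×54.4 = 441980
Σ ṁᵢCp,ᵢ = 1050×2.60 + 1200×2.60 + 266×2.60 = 6541.6
T_out = 441980 / 6541.6 = 67.564 °C

T_out = 67.6 °C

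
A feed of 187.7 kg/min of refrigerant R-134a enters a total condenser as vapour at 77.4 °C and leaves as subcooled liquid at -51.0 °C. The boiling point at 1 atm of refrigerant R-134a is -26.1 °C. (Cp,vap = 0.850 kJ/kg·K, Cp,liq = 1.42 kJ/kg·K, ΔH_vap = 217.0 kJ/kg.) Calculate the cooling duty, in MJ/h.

vapour 77.4→-26.1 °C: -87.975 kJ/kg
condensation at -26.1 °C: -217 kJ/kg
liquid -26.1→-51.0 °C: -35.358 kJ/kg
Δh = -87.975 + -217 + -35.358 = -340.33 kJ/kg
Q = ṁ·Δh = 187.7 kg/min × -340.33 kJ/kg = -63881 kJ/min
|Q| = 1064.7 kW = 3832.8 MJ/h

Q_c = 3830 MJ/h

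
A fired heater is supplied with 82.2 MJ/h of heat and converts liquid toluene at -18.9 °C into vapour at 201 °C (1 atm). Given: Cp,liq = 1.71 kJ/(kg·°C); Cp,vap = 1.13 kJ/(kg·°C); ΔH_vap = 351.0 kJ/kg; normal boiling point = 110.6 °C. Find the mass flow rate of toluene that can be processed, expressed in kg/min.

Δh = 1.71×(110.6−-18.9) + 351.0 + 1.13×(201−110.6) = 674.6 kJ/kg
Q = 82.2 MJ/h = 22.833 kJ/s = 1370 kJ/min
ṁ = Q/Δh = 1370 / 674.6 = 2.0308 kg/min

ṁ = 2.03 kg/min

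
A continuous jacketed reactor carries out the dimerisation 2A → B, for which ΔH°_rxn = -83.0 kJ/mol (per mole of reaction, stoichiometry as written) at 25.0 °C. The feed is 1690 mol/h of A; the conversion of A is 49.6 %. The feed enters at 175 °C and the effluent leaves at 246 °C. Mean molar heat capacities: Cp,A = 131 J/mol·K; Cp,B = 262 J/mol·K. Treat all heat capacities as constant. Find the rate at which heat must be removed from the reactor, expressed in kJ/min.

Q_out = 318 kJ/min

Extent of reaction ξ = 0.496 × 1690 / 2 = 419.12 mol/h
Reaction term: ξ·ΔH°_rxn = 419.12 × -83.0 = -34787 kJ/h
Sensible, feed 175→25 °C: -33208 kJ/h
Outlet flows (mol/h): A 851.76, B 419.12
Sensible, products 25→246 °C: 48927 kJ/h
Q = ΔH = -19068 kJ/h = -5.2967 kW
Heat removed = 317.8 kJ/min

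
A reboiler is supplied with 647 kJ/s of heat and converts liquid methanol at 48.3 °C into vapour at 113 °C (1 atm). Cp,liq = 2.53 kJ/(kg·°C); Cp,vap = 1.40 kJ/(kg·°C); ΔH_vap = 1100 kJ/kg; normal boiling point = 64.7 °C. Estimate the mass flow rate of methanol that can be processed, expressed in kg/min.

Δh = 2.53×(64.7−48.3) + 1100 + 1.40×(113−64.7) = 1209.1 kJ/kg
Q = 647 kJ/s = 647 kJ/s = 38820 kJ/min
ṁ = Q/Δh = 38820 / 1209.1 = 32.106 kg/min

ṁ = 32.1 kg/min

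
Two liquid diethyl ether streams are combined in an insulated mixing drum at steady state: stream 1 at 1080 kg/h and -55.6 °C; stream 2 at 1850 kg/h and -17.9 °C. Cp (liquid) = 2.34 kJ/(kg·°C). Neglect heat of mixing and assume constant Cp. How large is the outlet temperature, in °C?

T_out = -31.8 °C

Adiabatic, steady state ⇒ Σ ṁᵢCp,ᵢ(T_out − Tᵢ) = 0
T_out = Σ ṁᵢCp,ᵢTᵢ / Σ ṁᵢCp,ᵢ
      = -218000 / 6856.2 = -31.796 °C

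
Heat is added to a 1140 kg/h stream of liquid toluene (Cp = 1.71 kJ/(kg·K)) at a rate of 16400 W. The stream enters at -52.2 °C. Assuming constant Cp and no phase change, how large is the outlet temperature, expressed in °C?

T_out = -21.9 °C

Q = 16400 W = 59040 kJ/h
ΔT = Q/(ṁ·Cp) = 59040/(1140×1.71) = 30.286 K
T_out = -52.2 + 30.286 = -21.914 °C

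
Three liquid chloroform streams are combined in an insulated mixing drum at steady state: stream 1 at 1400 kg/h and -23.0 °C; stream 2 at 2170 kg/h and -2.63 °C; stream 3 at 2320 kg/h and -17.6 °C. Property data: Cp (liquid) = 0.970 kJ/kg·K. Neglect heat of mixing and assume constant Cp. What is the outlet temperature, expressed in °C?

T_out = -13.4 °C

Adiabatic, steady state ⇒ Σ ṁᵢCp,ᵢ(T_out − Tᵢ) = 0
T_out = Σ ṁᵢCp,ᵢTᵢ / Σ ṁᵢCp,ᵢ
      = -76377 / 5713.3 = -13.368 °C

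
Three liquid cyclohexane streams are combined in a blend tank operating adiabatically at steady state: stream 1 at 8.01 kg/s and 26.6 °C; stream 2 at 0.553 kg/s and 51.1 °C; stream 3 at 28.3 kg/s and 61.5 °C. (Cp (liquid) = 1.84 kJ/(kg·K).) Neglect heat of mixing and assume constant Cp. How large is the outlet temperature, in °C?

Energy balance with Q = 0: Σ ṁᵢCp,ᵢ(T_out − Tᵢ) = 0
T_out = Σ ṁᵢCp,ᵢTᵢ / Σ ṁᵢCp,ᵢ
      = 3646.5 / 67.828 = 53.761 °C

T_out = 53.8 °C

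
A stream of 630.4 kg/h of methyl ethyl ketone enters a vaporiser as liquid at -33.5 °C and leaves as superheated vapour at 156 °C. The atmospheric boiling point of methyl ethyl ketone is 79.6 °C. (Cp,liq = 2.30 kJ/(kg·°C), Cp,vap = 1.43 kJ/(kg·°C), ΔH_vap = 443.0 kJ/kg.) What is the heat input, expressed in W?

Q = 142000 W

liquid -33.5→79.6 °C: 260.13 kJ/kg
vaporisation at 79.6 °C: 443 kJ/kg
vapour 79.6→156 °C: 109.25 kJ/kg
Δh = 260.13 + 443 + 109.25 = 812.38 kJ/kg
Q = ṁ·Δh = 630.4 kg/h × 812.38 kJ/kg = 512130 kJ/h
|Q| = 142.26 kW = 142260 W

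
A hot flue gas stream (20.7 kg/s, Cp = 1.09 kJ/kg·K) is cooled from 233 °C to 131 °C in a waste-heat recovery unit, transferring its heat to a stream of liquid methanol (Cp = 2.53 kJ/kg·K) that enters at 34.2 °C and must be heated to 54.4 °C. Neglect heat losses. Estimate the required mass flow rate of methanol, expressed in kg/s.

ṁ_c = 45.0 kg/s

Heat released by hot stream: Q = 20.7 × 1.09 × (233 − 131) = 2301.4 kJ/s
Energy balance on cold side (adiabatic exchanger): Q = ṁ_c·Cp_c·(T_c,out − T_c,in)
ṁ_c = 2301.4 / [2.53 × (54.4 − 34.2)] = 45.032 kg/s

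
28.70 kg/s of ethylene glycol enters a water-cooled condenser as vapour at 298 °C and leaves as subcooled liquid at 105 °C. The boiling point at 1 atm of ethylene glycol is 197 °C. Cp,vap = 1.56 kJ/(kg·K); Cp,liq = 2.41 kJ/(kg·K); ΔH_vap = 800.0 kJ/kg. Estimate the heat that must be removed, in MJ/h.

vapour 298→197 °C: -157.56 kJ/kg
condensation at 197 °C: -800 kJ/kg
liquid 197→105 °C: -221.72 kJ/kg
Δh = -157.56 + -800 + -221.72 = -1179.3 kJ/kg
Q = ṁ·Δh = 28.70 kg/s × -1179.3 kJ/kg = -33845 kJ/s
|Q| = 33845 kW = 121840 MJ/h

Q_c = 122000 MJ/h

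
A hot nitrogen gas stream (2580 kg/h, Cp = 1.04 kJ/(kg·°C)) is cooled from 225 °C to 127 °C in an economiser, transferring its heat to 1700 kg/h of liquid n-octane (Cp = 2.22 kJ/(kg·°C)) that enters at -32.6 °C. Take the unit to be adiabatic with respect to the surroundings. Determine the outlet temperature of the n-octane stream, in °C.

Heat released by hot stream: Q = 2580 × 1.04 × (225 − 127) = 262950 kJ/h
Energy balance on cold side (adiabatic exchanger): Q = ṁ_c·Cp_c·(T_c,out − T_c,in)
T_c,out = -32.6 + 262950/(1700 × 2.22) = 37.075 °C

T_c,out = 37.1 °C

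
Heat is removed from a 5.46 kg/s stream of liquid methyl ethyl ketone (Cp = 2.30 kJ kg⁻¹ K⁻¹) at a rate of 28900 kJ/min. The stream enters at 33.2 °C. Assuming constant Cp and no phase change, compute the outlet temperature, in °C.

Q = 28900 kJ/min = 481.67 kJ/s
ΔT = Q/(ṁ·Cp) = 481.67/(5.46×2.30) = 38.355 K
T_out = 33.2 − 38.355 = -5.1554 °C

T_out = -5.16 °C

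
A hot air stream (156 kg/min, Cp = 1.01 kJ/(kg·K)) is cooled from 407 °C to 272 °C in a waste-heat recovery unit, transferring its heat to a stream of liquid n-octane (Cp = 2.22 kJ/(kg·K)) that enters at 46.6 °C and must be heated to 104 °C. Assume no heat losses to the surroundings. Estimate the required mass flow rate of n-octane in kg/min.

ṁ_c = 167 kg/min

Heat released by hot stream: Q = 156 × 1.01 × (407 − 272) = 21271 kJ/min
Energy balance on cold side (adiabatic exchanger): Q = ṁ_c·Cp_c·(T_c,out − T_c,in)
ṁ_c = 21271 / [2.22 × (104 − 46.6)] = 166.92 kg/min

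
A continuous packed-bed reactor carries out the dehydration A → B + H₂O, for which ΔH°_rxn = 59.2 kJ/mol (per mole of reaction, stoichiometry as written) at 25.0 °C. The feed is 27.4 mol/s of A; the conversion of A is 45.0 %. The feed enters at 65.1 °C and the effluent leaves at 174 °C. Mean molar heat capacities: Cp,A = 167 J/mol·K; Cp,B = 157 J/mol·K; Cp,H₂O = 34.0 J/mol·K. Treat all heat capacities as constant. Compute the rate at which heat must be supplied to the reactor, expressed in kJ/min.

Extent of reaction ξ = 0.450 × 27.4 = 12.33 mol/s
Reaction term: ξ·ΔH°_rxn = 12.33 × 59.2 = 729.94 kJ/s
Sensible, feed 65.1→25 °C: -183.49 kJ/s
Outlet flows (mol/s): A 15.07, B 12.33, H₂O 12.33
Sensible, products 25→174 °C: 725.89 kJ/s
Q = ΔH = 1272.3 kJ/s = 1272.3 kW
Heat supplied = 76340 kJ/min

Q_in = 76300 kJ/min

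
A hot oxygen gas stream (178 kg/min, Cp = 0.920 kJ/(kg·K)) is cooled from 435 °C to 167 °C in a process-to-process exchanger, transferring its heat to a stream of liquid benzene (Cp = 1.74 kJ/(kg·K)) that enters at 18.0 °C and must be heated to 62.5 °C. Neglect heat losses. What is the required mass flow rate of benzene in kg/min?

Heat released by hot stream: Q = 178 × 0.920 × (435 − 167) = 43888 kJ/min
Energy balance on cold side (adiabatic exchanger): Q = ṁ_c·Cp_c·(T_c,out − T_c,in)
ṁ_c = 43888 / [1.74 × (62.5 − 18.0)] = 566.8 kg/min

ṁ_c = 567 kg/min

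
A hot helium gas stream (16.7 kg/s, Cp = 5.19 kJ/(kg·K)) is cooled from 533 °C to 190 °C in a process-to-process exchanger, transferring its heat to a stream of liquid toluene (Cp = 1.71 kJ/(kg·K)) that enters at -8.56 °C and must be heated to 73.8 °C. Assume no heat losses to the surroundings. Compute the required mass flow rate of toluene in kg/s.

ṁ_c = 211 kg/s

Heat released by hot stream: Q = 16.7 × 5.19 × (533 − 190) = 29729 kJ/s
Energy balance on cold side (adiabatic exchanger): Q = ṁ_c·Cp_c·(T_c,out − T_c,in)
ṁ_c = 29729 / [1.71 × (73.8 − -8.56)] = 211.09 kg/s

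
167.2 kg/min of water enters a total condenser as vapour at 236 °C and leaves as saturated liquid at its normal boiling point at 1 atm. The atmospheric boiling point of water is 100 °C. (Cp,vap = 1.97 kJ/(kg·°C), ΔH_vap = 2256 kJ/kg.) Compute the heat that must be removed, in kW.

vapour 236→100 °C: -267.92 kJ/kg
condensation at 100 °C: -2256 kJ/kg
Δh = -267.92 + -2256 = -2523.9 kJ/kg
Q = ṁ·Δh = 167.2 kg/min × -2523.9 kJ/kg = -422000 kJ/min
|Q| = 7033.3 kW

Q_c = 7030 kW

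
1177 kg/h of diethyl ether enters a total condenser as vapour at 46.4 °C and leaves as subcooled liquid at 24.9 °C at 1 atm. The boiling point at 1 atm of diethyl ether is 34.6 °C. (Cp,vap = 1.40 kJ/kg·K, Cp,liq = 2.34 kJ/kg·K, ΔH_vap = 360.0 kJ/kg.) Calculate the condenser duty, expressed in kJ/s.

vapour 46.4→34.6 °C: -16.52 kJ/kg
condensation at 34.6 °C: -360 kJ/kg
liquid 34.6→24.9 °C: -22.698 kJ/kg
Δh = -16.52 + -360 + -22.698 = -399.22 kJ/kg
Q = ṁ·Δh = 1177 kg/h × -399.22 kJ/kg = -469880 kJ/h
|Q| = 130.52 kW

Q_c = 131 kJ/s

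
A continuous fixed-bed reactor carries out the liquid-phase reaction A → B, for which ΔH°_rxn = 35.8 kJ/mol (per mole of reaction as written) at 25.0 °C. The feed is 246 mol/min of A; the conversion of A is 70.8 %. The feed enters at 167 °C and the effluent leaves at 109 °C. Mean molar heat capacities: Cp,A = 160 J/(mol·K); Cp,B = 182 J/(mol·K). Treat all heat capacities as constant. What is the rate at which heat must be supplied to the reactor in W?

Extent of reaction ξ = 0.708 × 246 = 174.17 mol/min
Reaction term: ξ·ΔH°_rxn = 174.17 × 35.8 = 6235.2 kJ/min
Sensible, feed 167→25 °C: -5589.1 kJ/min
Outlet flows (mol/min): A 71.832, B 174.17
Sensible, products 25→109 °C: 3628.1 kJ/min
Q = ΔH = 4274.2 kJ/min = 71.237 kW
Heat supplied = 71237 W

Q_in = 71200 W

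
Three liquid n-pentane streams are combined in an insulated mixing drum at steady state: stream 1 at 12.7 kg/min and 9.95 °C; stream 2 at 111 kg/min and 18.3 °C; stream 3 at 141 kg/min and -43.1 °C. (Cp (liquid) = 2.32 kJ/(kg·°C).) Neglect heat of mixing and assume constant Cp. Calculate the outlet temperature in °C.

Adiabatic, steady state ⇒ Σ ṁᵢCp,ᵢ(T_out − Tᵢ) = 0
T_out = Σ ṁᵢCp,ᵢTᵢ / Σ ṁᵢCp,ᵢ
      = -9093.1 / 614.1 = -14.807 °C

T_out = -14.8 °C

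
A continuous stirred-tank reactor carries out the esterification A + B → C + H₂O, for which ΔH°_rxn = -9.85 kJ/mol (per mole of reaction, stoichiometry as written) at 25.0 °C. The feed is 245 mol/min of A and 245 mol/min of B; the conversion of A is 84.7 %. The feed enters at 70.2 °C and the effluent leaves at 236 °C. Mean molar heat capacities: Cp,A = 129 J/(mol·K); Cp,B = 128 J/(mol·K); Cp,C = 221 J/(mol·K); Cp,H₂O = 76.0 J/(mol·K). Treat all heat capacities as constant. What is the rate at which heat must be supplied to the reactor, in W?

Q_in = 169000 W

Extent of reaction ξ = 0.847 × 245 = 207.51 mol/min
Reaction term: ξ·ΔH°_rxn = 207.51 × -9.85 = -2044 kJ/min
Sensible, feed 70.2→25 °C: -2846 kJ/min
Outlet flows (mol/min): A 37.485, B 37.485, C 207.51, H₂O 207.51
Sensible, products 25→236 °C: 15037 kJ/min
Q = ΔH = 10147 kJ/min = 169.12 kW
Heat supplied = 169120 W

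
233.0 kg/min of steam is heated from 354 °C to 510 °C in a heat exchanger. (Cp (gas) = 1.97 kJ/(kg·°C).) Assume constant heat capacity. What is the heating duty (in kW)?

Q = 1190 kW

Q = ṁ·Cp·ΔT = 233.0 × 1.97 × (510 − 354) = 71606 kJ/min
Converting: 71606 / 60 s = 1193.4 kW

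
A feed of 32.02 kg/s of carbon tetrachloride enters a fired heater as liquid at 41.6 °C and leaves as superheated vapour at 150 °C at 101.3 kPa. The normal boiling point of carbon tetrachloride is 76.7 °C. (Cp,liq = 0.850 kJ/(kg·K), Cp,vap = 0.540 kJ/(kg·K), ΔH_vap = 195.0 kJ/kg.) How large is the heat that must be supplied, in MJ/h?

liquid 41.6→76.7 °C: 29.835 kJ/kg
vaporisation at 76.7 °C: 195 kJ/kg
vapour 76.7→150 °C: 39.582 kJ/kg
Δh = 29.835 + 195 + 39.582 = 264.42 kJ/kg
Q = ṁ·Δh = 32.02 kg/s × 264.42 kJ/kg = 8466.6 kJ/s
|Q| = 8466.6 kW = 30480 MJ/h

Q = 30500 MJ/h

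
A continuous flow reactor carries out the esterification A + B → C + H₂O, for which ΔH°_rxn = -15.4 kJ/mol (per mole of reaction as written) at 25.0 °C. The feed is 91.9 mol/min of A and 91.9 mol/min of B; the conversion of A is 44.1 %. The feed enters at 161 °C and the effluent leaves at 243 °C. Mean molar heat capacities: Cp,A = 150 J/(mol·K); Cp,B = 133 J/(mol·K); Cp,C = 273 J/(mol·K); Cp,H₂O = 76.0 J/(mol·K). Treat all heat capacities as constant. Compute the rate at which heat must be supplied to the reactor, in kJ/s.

Q_in = 34.9 kJ/s

Extent of reaction ξ = 0.441 × 91.9 = 40.528 mol/min
Reaction term: ξ·ΔH°_rxn = 40.528 × -15.4 = -624.13 kJ/min
Sensible, feed 161→25 °C: -3537 kJ/min
Outlet flows (mol/min): A 51.372, B 51.372, C 40.528, H₂O 40.528
Sensible, products 25→243 °C: 6252.8 kJ/min
Q = ΔH = 2091.6 kJ/min = 34.86 kW
Heat supplied = 34.86 kJ/s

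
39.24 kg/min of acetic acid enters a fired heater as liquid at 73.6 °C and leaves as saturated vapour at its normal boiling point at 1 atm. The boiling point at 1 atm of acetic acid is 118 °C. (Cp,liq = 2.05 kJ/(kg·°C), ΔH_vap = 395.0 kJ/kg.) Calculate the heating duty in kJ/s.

Q = 318 kJ/s

liquid 73.6→118 °C: 91.02 kJ/kg
vaporisation at 118 °C: 395 kJ/kg
Δh = 91.02 + 395 = 486.02 kJ/kg
Q = ṁ·Δh = 39.24 kg/min × 486.02 kJ/kg = 19071 kJ/min
|Q| = 317.86 kW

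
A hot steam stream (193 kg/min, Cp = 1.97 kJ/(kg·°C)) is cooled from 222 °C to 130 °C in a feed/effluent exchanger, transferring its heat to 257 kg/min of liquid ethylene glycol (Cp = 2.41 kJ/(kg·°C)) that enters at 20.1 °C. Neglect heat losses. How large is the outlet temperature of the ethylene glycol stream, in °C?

T_c,out = 76.6 °C

Heat released by hot stream: Q = 193 × 1.97 × (222 − 130) = 34979 kJ/min
Energy balance on cold side (adiabatic exchanger): Q = ṁ_c·Cp_c·(T_c,out − T_c,in)
T_c,out = 20.1 + 34979/(257 × 2.41) = 76.576 °C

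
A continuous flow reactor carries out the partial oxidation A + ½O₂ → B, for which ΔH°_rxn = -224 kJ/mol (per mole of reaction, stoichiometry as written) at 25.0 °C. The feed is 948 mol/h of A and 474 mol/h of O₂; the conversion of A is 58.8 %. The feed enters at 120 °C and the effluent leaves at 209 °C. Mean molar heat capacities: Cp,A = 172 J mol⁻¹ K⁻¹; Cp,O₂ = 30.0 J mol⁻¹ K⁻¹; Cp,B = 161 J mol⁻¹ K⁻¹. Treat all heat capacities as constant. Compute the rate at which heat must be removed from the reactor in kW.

Q_out = 31.0 kW

Extent of reaction ξ = 0.588 × 948 = 557.42 mol/h
Reaction term: ξ·ΔH°_rxn = 557.42 × -224 = -124860 kJ/h
Sensible, feed 120→25 °C: -16841 kJ/h
Outlet flows (mol/h): A 390.58, O₂ 195.29, B 557.42
Sensible, products 25→209 °C: 29952 kJ/h
Q = ΔH = -111750 kJ/h = -31.042 kW
Heat removed = 31.042 kW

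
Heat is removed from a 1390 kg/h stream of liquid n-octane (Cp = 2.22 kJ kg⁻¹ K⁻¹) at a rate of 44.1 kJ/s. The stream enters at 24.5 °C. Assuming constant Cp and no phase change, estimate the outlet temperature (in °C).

Q = 44.1 kJ/s = 158760 kJ/h
ΔT = Q/(ṁ·Cp) = 158760/(1390×2.22) = 51.449 K
T_out = 24.5 − 51.449 = -26.949 °C

T_out = -26.9 °C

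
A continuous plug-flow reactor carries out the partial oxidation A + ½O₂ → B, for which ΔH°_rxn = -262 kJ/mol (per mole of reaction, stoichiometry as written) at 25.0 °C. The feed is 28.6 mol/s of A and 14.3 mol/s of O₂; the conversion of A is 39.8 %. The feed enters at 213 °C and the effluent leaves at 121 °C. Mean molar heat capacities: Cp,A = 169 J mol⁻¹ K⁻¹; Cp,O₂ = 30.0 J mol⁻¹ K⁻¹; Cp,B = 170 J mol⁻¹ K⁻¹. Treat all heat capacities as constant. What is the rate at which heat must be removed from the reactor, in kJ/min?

Extent of reaction ξ = 0.398 × 28.6 = 11.383 mol/s
Reaction term: ξ·ΔH°_rxn = 11.383 × -262 = -2982.3 kJ/s
Sensible, feed 213→25 °C: -989.33 kJ/s
Outlet flows (mol/s): A 17.217, O₂ 8.6086, B 11.383
Sensible, products 25→121 °C: 489.89 kJ/s
Q = ΔH = -3481.7 kJ/s = -3481.7 kW
Heat removed = 208900 kJ/min

Q_out = 209000 kJ/min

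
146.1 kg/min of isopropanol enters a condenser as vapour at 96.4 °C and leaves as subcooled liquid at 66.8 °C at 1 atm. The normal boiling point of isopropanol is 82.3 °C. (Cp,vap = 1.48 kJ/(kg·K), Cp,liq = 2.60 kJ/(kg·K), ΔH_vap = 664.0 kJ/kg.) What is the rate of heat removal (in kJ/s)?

vapour 96.4→82.3 °C: -20.868 kJ/kg
condensation at 82.3 °C: -664 kJ/kg
liquid 82.3→66.8 °C: -40.3 kJ/kg
Δh = -20.868 + -664 + -40.3 = -725.17 kJ/kg
Q = ṁ·Δh = 146.1 kg/min × -725.17 kJ/kg = -105950 kJ/min
|Q| = 1765.8 kW

Q_c = 1770 kJ/s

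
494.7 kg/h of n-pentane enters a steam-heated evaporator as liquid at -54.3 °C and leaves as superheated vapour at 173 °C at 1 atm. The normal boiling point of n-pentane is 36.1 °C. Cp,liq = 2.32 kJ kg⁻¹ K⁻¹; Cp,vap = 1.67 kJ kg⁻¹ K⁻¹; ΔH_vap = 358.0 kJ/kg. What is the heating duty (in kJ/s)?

Q = 109 kJ/s

liquid -54.3→36.1 °C: 209.73 kJ/kg
vaporisation at 36.1 °C: 358 kJ/kg
vapour 36.1→173 °C: 228.62 kJ/kg
Δh = 209.73 + 358 + 228.62 = 796.35 kJ/kg
Q = ṁ·Δh = 494.7 kg/h × 796.35 kJ/kg = 393950 kJ/h
|Q| = 109.43 kW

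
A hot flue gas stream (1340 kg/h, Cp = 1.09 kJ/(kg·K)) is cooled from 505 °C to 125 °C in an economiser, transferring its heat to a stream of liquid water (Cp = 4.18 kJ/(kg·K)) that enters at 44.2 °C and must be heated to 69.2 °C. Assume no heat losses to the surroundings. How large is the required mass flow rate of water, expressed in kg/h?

ṁ_c = 5310 kg/h

Heat released by hot stream: Q = 1340 × 1.09 × (505 − 125) = 555030 kJ/h
Energy balance on cold side (adiabatic exchanger): Q = ṁ_c·Cp_c·(T_c,out − T_c,in)
ṁ_c = 555030 / [4.18 × (69.2 − 44.2)] = 5311.3 kg/h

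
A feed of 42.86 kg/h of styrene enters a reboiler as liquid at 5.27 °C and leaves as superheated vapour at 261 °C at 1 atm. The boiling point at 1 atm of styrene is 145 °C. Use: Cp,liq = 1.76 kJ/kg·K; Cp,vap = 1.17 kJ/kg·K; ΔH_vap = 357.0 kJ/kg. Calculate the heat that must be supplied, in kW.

Q = 8.79 kW

liquid 5.27→145 °C: 245.92 kJ/kg
vaporisation at 145 °C: 357 kJ/kg
vapour 145→261 °C: 135.72 kJ/kg
Δh = 245.92 + 357 + 135.72 = 738.64 kJ/kg
Q = ṁ·Δh = 42.86 kg/h × 738.64 kJ/kg = 31658 kJ/h
|Q| = 8.794 kW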